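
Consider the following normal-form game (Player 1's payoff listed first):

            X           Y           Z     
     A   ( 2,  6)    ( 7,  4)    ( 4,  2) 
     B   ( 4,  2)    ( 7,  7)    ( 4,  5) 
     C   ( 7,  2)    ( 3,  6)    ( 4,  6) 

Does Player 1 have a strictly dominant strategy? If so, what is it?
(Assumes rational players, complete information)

No strictly dominant strategy exists for Player 1

Work:
A strategy strictly dominates another if it gives a strictly higher payoff against every opponent action. Compare each pair of P1's strategies column-by-column:
  A vs B: [2 vs 4, 7 vs 7, 4 vs 4] → A does not strictly dominate B (column X: 2 ≤ 4)
  A vs C: [2 vs 7, 7 vs 3, 4 vs 4] → A does not strictly dominate C (column X: 2 ≤ 7)
  B vs A: [4 vs 2, 7 vs 7, 4 vs 4] → B does not strictly dominate A (column Y: 7 ≤ 7)
  B vs C: [4 vs 7, 7 vs 3, 4 vs 4] → B does not strictly dominate C (column X: 4 ≤ 7)
  C vs A: [7 vs 2, 3 vs 7, 4 vs 4] → C does not strictly dominate A (column Y: 3 ≤ 7)
  C vs B: [7 vs 4, 3 vs 7, 4 vs 4] → C does not strictly dominate B (column Y: 3 ≤ 7)
No single strategy strictly dominates all others → no strictly dominant strategy.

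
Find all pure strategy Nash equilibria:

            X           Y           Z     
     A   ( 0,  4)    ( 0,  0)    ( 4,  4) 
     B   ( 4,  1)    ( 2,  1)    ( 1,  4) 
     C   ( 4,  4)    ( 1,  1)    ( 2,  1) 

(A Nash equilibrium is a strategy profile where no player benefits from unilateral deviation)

Nash equilibrium: (A, Z), (C, X)

Work:
Best responses:
  P1 vs X: payoffs [0, 4, 4] → best response B/C (payoff 4)
  P1 vs Y: payoffs [0, 2, 1] → best response B (payoff 2)
  P1 vs Z: payoffs [4, 1, 2] → best response A (payoff 4)
  P2 vs A: payoffs [4, 0, 4] → best response X/Z (payoff 4)
  P2 vs B: payoffs [1, 1, 4] → best response Z (payoff 4)
  P2 vs C: payoffs [4, 1, 1] → best response X (payoff 4)
Mutual best responses: (A,Z), (C,X) → Nash equilibria.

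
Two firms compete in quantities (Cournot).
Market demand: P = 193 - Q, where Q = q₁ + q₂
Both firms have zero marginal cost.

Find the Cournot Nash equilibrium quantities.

q₁* = q₂* = 64.33; P* = 64.33

Work:
Profit: π_i = P·q_i = (a - q_i - q_j)·q_i
FOC: ∂π_i/∂q_i = a - 2q_i - q_j = 0
Reaction function: q_i = (193 - q_j)/2
Symmetry: q* = 193/3 = 64.33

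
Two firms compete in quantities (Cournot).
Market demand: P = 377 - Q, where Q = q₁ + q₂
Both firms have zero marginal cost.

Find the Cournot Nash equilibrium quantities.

q₁* = q₂* = 125.67; P* = 125.67

Work:
Profit: π_i = P·q_i = (a - q_i - q_j)·q_i
FOC: ∂π_i/∂q_i = a - 2q_i - q_j = 0
Reaction function: q_i = (377 - q_j)/2
Symmetry: q* = 377/3 = 125.67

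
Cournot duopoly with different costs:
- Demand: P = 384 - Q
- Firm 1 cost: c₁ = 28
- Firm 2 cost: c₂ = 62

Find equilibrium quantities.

q₁* = 130.0, q₂* = 96.0

Work:
Reaction: q₁ = (384 - 28 - q₂)/2
Reaction: q₂ = (384 - 62 - q₁)/2
Solve simultaneously:
q₁* = (384 - 2×28 + 62)/3 = 130.0
q₂* = (384 - 2×62 + 28)/3 = 96.0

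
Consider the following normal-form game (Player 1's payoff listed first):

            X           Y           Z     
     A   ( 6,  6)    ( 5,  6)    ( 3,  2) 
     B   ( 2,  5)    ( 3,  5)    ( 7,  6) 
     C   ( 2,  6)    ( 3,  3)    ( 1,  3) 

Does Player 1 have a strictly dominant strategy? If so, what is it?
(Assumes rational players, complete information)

No strictly dominant strategy exists for Player 1

Work:
A strategy strictly dominates another if it gives a strictly higher payoff against every opponent action. Compare each pair of P1's strategies column-by-column:
  A vs B: [6 vs 2, 5 vs 3, 3 vs 7] → A does not strictly dominate B (column Z: 3 ≤ 7)
  A vs C: [6 vs 2, 5 vs 3, 3 vs 1] → A strictly dominates C
  B vs A: [2 vs 6, 3 vs 5, 7 vs 3] → B does not strictly dominate A (column X: 2 ≤ 6)
  B vs C: [2 vs 2, 3 vs 3, 7 vs 1] → B does not strictly dominate C (column X: 2 ≤ 2)
  C vs A: [2 vs 6, 3 vs 5, 1 vs 3] → C does not strictly dominate A (column X: 2 ≤ 6)
  C vs B: [2 vs 2, 3 vs 3, 1 vs 7] → C does not strictly dominate B (column X: 2 ≤ 2)
No single strategy strictly dominates all others → no strictly dominant strategy.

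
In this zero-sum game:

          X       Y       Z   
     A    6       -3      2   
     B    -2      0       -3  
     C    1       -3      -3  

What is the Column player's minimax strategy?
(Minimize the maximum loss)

Column should play Y, value = 0

Work:
Column player minimizes Row's maximum payoff:
Column X: max payoff to Row = 6
Column Y: max payoff to Row = 0
Column Z: max payoff to Row = 2
Minimum is 0, achieved by column Y.
Minimax strategy: Y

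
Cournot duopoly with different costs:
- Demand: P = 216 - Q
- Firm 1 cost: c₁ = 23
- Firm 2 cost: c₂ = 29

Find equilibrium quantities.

q₁* = 66.33, q₂* = 60.33

Work:
Reaction: q₁ = (216 - 23 - q₂)/2
Reaction: q₂ = (216 - 29 - q₁)/2
Solve simultaneously:
q₁* = (216 - 2×23 + 29)/3 = 66.33
q₂* = (216 - 2×29 + 23)/3 = 60.33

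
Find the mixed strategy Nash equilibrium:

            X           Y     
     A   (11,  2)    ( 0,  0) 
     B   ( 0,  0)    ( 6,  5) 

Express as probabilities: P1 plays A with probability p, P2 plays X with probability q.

p = 0.7143, q = 0.3529

Work:
Find probabilities that make opponent indifferent:
P2 chooses q to make P1 indifferent between A and B
P1 chooses p to make P2 indifferent between X and Y
Mixed NE: P1 plays (A: 0.7143, B: 0.2857), P2 plays (X: 0.3529, Y: 0.6471)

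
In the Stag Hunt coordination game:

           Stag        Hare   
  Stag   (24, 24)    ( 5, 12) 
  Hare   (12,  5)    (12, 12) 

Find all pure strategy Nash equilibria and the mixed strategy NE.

Pure NE: (Stag, Stag) and (Hare, Hare); Mixed NE: p = 0.3684, q = 0.3684

Work:
Check pure NE:
(Stag, Stag): (24, 24) - no unilateral deviation beneficial
(Hare, Hare): (12, 12) - no unilateral deviation beneficial
Mixed NE: P1 plays Stag with p = 0.3684, P2 plays Stag with q = 0.3684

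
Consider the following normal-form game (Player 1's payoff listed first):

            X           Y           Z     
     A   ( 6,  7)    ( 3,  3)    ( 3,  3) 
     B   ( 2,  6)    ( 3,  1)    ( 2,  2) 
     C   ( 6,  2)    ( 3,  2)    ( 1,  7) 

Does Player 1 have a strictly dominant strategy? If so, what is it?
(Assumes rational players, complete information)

No strictly dominant strategy exists for Player 1

Work:
A strategy strictly dominates another if it gives a strictly higher payoff against every opponent action. Compare each pair of P1's strategies column-by-column:
  A vs B: [6 vs 2, 3 vs 3, 3 vs 2] → A does not strictly dominate B (column Y: 3 ≤ 3)
  A vs C: [6 vs 6, 3 vs 3, 3 vs 1] → A does not strictly dominate C (column X: 6 ≤ 6)
  B vs A: [2 vs 6, 3 vs 3, 2 vs 3] → B does not strictly dominate A (column X: 2 ≤ 6)
  B vs C: [2 vs 6, 3 vs 3, 2 vs 1] → B does not strictly dominate C (column X: 2 ≤ 6)
  C vs A: [6 vs 6, 3 vs 3, 1 vs 3] → C does not strictly dominate A (column X: 6 ≤ 6)
  C vs B: [6 vs 2, 3 vs 3, 1 vs 2] → C does not strictly dominate B (column Y: 3 ≤ 3)
No single strategy strictly dominates all others → no strictly dominant strategy.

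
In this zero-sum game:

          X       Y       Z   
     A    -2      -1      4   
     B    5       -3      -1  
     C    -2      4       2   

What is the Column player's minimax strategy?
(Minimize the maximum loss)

Column should play Y or Z (all achieve the minimum), value = 4

Work:
Column player minimizes Row's maximum payoff:
Column X: max payoff to Row = 5
Column Y: max payoff to Row = 4
Column Z: max payoff to Row = 4
Minimum is 4, achieved by columns Y, Z (tied).
Each of Y or Z is a minimax strategy.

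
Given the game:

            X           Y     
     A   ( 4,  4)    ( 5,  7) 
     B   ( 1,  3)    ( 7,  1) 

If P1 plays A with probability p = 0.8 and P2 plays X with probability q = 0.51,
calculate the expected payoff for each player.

E[P1] = 4.38, E[P2] = 4.78

Work:
E[P1] = p·q·π₁(A,X) + p·(1-q)·π₁(A,Y) + (1-p)·q·π₁(B,X) + (1-p)·(1-q)·π₁(B,Y)
= 0.8·0.51·4 + 0.8·0.49·5 + 0.2·0.51·1 + 0.2·0.49·7
= 4.38

E[P2] = 4.78 (similar calculation)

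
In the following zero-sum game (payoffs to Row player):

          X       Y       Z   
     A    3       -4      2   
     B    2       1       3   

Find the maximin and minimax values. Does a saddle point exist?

Maximin = 1, Minimax = 1, Saddle: True

Work:
Row minimums: [-4, 1] → maximin = 1
Column maximums: [3, 1, 3] → minimax = 1
Saddle point exists! Game value = 1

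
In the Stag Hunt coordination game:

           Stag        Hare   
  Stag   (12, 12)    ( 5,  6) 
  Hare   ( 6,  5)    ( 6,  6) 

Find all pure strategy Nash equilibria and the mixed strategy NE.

Pure NE: (Stag, Stag) and (Hare, Hare); Mixed NE: p = 0.1429, q = 0.1429

Work:
Check pure NE:
(Stag, Stag): (12, 12) - no unilateral deviation beneficial
(Hare, Hare): (6, 6) - no unilateral deviation beneficial
Mixed NE: P1 plays Stag with p = 0.1429, P2 plays Stag with q = 0.1429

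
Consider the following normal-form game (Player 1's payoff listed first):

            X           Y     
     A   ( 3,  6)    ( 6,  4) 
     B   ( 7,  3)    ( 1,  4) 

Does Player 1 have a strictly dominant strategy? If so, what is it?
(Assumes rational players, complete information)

No strictly dominant strategy exists for Player 1

Work:
A strategy strictly dominates another if it gives a strictly higher payoff against every opponent action. Compare each pair of P1's strategies column-by-column:
  A vs B: [3 vs 7, 6 vs 1] → A does not strictly dominate B (column X: 3 ≤ 7)
  B vs A: [7 vs 3, 1 vs 6] → B does not strictly dominate A (column Y: 1 ≤ 6)
No single strategy strictly dominates all others → no strictly dominant strategy.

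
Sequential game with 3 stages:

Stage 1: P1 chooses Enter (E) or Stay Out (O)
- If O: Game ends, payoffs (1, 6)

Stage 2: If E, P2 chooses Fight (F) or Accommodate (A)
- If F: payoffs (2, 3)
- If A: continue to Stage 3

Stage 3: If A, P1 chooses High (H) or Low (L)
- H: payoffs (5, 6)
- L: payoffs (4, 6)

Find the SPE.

SPE: (E, A, H); Outcome (5, 6)

Work:
Stage 3: P1 chooses H (5 vs 4)
Stage 2: P2: F->3, A->6 (anticipating H). Choose A
Stage 1: P1: O->1, E->5 (anticipating A, H). Choose E
SPE path: E -> A -> H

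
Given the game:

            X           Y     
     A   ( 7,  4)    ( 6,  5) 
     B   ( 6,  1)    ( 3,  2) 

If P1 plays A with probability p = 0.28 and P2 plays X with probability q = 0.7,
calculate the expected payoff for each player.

E[P1] = 5.548, E[P2] = 2.14

Work:
E[P1] = p·q·π₁(A,X) + p·(1-q)·π₁(A,Y) + (1-p)·q·π₁(B,X) + (1-p)·(1-q)·π₁(B,Y)
= 0.28·0.7·7 + 0.28·0.3·6 + 0.72·0.7·6 + 0.72·0.3·3
= 5.548

E[P2] = 2.14 (similar calculation)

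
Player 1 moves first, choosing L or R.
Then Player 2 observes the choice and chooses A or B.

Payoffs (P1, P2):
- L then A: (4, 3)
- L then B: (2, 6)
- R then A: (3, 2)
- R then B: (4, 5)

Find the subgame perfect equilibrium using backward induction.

P1 plays R, P2 plays B after L and B after R; Payoff (4, 5)

Work:
Backward induction:
After L: P2 chooses B → P1 gets 2
After R: P2 chooses B → P1 gets 4
P1 chooses R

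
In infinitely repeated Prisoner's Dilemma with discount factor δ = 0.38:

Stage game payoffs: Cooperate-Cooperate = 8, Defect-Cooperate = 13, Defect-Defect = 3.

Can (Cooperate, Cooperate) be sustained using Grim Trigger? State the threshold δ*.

δ* = 0.5; since δ = 0.38 < 0.5, cooperation cannot be sustained

Work:
For Grim Trigger:
Cooperate forever: 8/(1-δ)
Defect then punished: 13 + 3·δ/(1-δ)
Need: 8/(1-δ) ≥ 13 + 3·δ/(1-δ)
Solving: δ ≥ (T-R)/(T-P) = (13-8)/(13-3) = 0.5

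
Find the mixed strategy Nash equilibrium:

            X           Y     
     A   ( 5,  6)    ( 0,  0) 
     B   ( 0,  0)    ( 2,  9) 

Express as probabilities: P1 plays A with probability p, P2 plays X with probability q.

p = 0.6, q = 0.2857

Work:
Find probabilities that make opponent indifferent:
P2 chooses q to make P1 indifferent between A and B
P1 chooses p to make P2 indifferent between X and Y
Mixed NE: P1 plays (A: 0.6, B: 0.4), P2 plays (X: 0.2857, Y: 0.7143)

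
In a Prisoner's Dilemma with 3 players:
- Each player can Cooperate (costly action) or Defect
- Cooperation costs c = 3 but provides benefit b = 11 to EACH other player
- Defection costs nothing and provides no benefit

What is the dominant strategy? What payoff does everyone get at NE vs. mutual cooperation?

Dominant: Defect; NE payoff = 0; Coop payoff = 19

Work:
Defect dominates (saves cost c = 3, benefit to others is external)
NE: All defect → everyone gets 0
If all cooperate: each receives (2)×11 - 3 = 19
Social dilemma: 19 > 0 but NE gives 0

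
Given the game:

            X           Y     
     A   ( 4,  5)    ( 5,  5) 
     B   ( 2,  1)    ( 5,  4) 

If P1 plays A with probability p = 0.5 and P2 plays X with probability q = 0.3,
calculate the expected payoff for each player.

E[P1] = 4.4, E[P2] = 4.05

Work:
E[P1] = p·q·π₁(A,X) + p·(1-q)·π₁(A,Y) + (1-p)·q·π₁(B,X) + (1-p)·(1-q)·π₁(B,Y)
= 0.5·0.3·4 + 0.5·0.7·5 + 0.5·0.3·2 + 0.5·0.7·5
= 4.4

E[P2] = 4.05 (similar calculation)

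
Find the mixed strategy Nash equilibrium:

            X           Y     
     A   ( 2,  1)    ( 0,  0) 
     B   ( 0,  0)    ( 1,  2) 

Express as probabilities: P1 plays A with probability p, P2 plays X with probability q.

p = 0.6667, q = 0.3333

Work:
Find probabilities that make opponent indifferent:
P2 chooses q to make P1 indifferent between A and B
P1 chooses p to make P2 indifferent between X and Y
Mixed NE: P1 plays (A: 0.6667, B: 0.3333), P2 plays (X: 0.3333, Y: 0.6667)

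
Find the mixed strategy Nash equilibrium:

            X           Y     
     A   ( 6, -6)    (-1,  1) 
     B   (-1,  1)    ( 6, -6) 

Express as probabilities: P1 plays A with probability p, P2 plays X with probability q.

p = 0.5, q = 0.5

Work:
Find probabilities that make opponent indifferent:
P2 chooses q to make P1 indifferent between A and B
P1 chooses p to make P2 indifferent between X and Y
Mixed NE: P1 plays (A: 0.5, B: 0.5), P2 plays (X: 0.5, Y: 0.5)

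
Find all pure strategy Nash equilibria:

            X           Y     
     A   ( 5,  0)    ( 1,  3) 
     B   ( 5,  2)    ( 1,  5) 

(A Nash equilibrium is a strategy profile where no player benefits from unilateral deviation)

Nash equilibrium: (A, Y), (B, Y)

Work:
Best responses:
  P1 vs X: payoffs [5, 5] → best response A/B (payoff 5)
  P1 vs Y: payoffs [1, 1] → best response A/B (payoff 1)
  P2 vs A: payoffs [0, 3] → best response Y (payoff 3)
  P2 vs B: payoffs [2, 5] → best response Y (payoff 5)
Mutual best responses: (A,Y), (B,Y) → Nash equilibria.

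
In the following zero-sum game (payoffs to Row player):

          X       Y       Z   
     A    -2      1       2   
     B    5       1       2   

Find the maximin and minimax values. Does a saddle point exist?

Maximin = 1, Minimax = 1, Saddle: True

Work:
Row minimums: [-2, 1] → maximin = 1
Column maximums: [5, 1, 2] → minimax = 1
Saddle point exists! Game value = 1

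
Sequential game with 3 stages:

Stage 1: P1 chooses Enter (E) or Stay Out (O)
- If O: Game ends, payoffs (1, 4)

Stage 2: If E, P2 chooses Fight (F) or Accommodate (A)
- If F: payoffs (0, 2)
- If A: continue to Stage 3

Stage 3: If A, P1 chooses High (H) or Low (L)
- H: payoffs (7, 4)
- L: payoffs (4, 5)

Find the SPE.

SPE: (E, A, H); Outcome (7, 4)

Work:
Stage 3: P1 chooses H (7 vs 4)
Stage 2: P2: F->2, A->4 (anticipating H). Choose A
Stage 1: P1: O->1, E->7 (anticipating A, H). Choose E
SPE path: E -> A -> H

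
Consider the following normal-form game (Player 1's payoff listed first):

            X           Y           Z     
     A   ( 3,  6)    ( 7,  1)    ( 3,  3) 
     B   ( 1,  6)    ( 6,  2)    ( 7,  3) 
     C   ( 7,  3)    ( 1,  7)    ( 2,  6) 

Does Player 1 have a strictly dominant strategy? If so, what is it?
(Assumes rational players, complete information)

No strictly dominant strategy exists for Player 1

Work:
A strategy strictly dominates another if it gives a strictly higher payoff against every opponent action. Compare each pair of P1's strategies column-by-column:
  A vs B: [3 vs 1, 7 vs 6, 3 vs 7] → A does not strictly dominate B (column Z: 3 ≤ 7)
  A vs C: [3 vs 7, 7 vs 1, 3 vs 2] → A does not strictly dominate C (column X: 3 ≤ 7)
  B vs A: [1 vs 3, 6 vs 7, 7 vs 3] → B does not strictly dominate A (column X: 1 ≤ 3)
  B vs C: [1 vs 7, 6 vs 1, 7 vs 2] → B does not strictly dominate C (column X: 1 ≤ 7)
  C vs A: [7 vs 3, 1 vs 7, 2 vs 3] → C does not strictly dominate A (column Y: 1 ≤ 7)
  C vs B: [7 vs 1, 1 vs 6, 2 vs 7] → C does not strictly dominate B (column Y: 1 ≤ 6)
No single strategy strictly dominates all others → no strictly dominant strategy.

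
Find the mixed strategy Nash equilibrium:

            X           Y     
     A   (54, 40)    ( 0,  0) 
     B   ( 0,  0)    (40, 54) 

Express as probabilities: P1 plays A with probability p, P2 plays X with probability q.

p = 0.5745, q = 0.4255

Work:
Find probabilities that make opponent indifferent:
P2 chooses q to make P1 indifferent between A and B
P1 chooses p to make P2 indifferent between X and Y
Mixed NE: P1 plays (A: 0.5745, B: 0.4255), P2 plays (X: 0.4255, Y: 0.5745)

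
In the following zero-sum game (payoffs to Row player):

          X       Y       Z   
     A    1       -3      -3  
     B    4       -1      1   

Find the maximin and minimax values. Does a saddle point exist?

Maximin = -1, Minimax = -1, Saddle: True

Work:
Row minimums: [-3, -1] → maximin = -1
Column maximums: [4, -1, 1] → minimax = -1
Saddle point exists! Game value = -1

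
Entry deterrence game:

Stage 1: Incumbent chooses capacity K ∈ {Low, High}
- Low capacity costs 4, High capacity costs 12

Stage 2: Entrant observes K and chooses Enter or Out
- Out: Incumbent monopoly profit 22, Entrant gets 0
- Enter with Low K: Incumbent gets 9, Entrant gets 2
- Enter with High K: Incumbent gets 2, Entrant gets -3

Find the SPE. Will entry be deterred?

SPE: (High, Enter|Low, Out|High); Entry deterred. Incumbent net profit = 10

Work:
After Low K: Entrant enters (2 > 0)
After High K: Entrant stays out (-3 < 0)
Incumbent: Low → 9−4=5, High → 22−12=10
Incumbent chooses High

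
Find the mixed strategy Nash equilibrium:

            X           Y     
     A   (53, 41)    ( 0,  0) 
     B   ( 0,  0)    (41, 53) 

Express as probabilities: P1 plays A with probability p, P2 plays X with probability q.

p = 0.5638, q = 0.4362

Work:
Find probabilities that make opponent indifferent:
P2 chooses q to make P1 indifferent between A and B
P1 chooses p to make P2 indifferent between X and Y
Mixed NE: P1 plays (A: 0.5638, B: 0.4362), P2 plays (X: 0.4362, Y: 0.5638)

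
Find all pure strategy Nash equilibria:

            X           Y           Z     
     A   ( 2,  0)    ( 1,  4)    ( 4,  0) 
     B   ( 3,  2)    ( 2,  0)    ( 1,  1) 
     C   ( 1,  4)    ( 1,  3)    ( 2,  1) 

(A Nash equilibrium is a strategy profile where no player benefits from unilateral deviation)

Nash equilibrium: (B, X)

Work:
Best responses:
  P1 vs X: payoffs [2, 3, 1] → best response B (payoff 3)
  P1 vs Y: payoffs [1, 2, 1] → best response B (payoff 2)
  P1 vs Z: payoffs [4, 1, 2] → best response A (payoff 4)
  P2 vs A: payoffs [0, 4, 0] → best response Y (payoff 4)
  P2 vs B: payoffs [2, 0, 1] → best response X (payoff 2)
  P2 vs C: payoffs [4, 3, 1] → best response X (payoff 4)
Mutual best responses: (B,X) → Nash equilibria.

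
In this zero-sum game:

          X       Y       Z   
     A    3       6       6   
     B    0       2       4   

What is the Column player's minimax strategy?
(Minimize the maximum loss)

Column should play X, value = 3

Work:
Column player minimizes Row's maximum payoff:
Column X: max payoff to Row = 3
Column Y: max payoff to Row = 6
Column Z: max payoff to Row = 6
Minimum is 3, achieved by column X.
Minimax strategy: X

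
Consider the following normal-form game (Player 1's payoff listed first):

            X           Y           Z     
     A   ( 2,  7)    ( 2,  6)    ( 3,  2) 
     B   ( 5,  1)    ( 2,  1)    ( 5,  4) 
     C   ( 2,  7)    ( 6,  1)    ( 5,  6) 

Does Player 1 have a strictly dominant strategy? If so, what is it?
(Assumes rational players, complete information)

No strictly dominant strategy exists for Player 1

Work:
A strategy strictly dominates another if it gives a strictly higher payoff against every opponent action. Compare each pair of P1's strategies column-by-column:
  A vs B: [2 vs 5, 2 vs 2, 3 vs 5] → A does not strictly dominate B (column X: 2 ≤ 5)
  A vs C: [2 vs 2, 2 vs 6, 3 vs 5] → A does not strictly dominate C (column X: 2 ≤ 2)
  B vs A: [5 vs 2, 2 vs 2, 5 vs 3] → B does not strictly dominate A (column Y: 2 ≤ 2)
  B vs C: [5 vs 2, 2 vs 6, 5 vs 5] → B does not strictly dominate C (column Y: 2 ≤ 6)
  C vs A: [2 vs 2, 6 vs 2, 5 vs 3] → C does not strictly dominate A (column X: 2 ≤ 2)
  C vs B: [2 vs 5, 6 vs 2, 5 vs 5] → C does not strictly dominate B (column X: 2 ≤ 5)
No single strategy strictly dominates all others → no strictly dominant strategy.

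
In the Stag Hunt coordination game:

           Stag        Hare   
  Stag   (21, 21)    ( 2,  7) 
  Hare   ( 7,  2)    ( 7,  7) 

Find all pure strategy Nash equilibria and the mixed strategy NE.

Pure NE: (Stag, Stag) and (Hare, Hare); Mixed NE: p = 0.2632, q = 0.2632

Work:
Check pure NE:
(Stag, Stag): (21, 21) - no unilateral deviation beneficial
(Hare, Hare): (7, 7) - no unilateral deviation beneficial
Mixed NE: P1 plays Stag with p = 0.2632, P2 plays Stag with q = 0.2632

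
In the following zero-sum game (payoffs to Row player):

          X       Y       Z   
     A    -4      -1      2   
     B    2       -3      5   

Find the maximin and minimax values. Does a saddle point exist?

Maximin = -3, Minimax = -1, Saddle: False

Work:
Row minimums: [-4, -3] → maximin = -3
Column maximums: [2, -1, 5] → minimax = -1
No saddle point (maximin ≠ minimax). Mixed strategy needed.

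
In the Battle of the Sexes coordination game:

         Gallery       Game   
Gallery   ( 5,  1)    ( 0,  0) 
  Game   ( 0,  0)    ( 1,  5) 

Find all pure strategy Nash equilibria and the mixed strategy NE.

Pure NE: (Gallery, Gallery) and (Game, Game); Mixed NE: p = 0.8333, q = 0.1667

Work:
Check pure NE:
(Gallery, Gallery): (5, 1) - no unilateral deviation beneficial
(Game, Game): (1, 5) - no unilateral deviation beneficial
Mixed NE: P1 plays Gallery with p = 0.8333, P2 plays Gallery with q = 0.1667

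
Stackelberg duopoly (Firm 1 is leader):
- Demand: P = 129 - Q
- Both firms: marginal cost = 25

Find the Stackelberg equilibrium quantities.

q₁* (leader) = 52.0, q₂* (follower) = 26.0

Work:
Follower's reaction: q₂ = (a - c - q₁)/2
Leader substitutes: π₁ = q₁·(a - q₁ - (a-c-q₁)/2 - c)
FOC: q₁* = (129 - 25)/2 = 52.00
Then: q₂* = (129 - 25 - 52.0)/2 = 26.00
Leader has first-mover advantage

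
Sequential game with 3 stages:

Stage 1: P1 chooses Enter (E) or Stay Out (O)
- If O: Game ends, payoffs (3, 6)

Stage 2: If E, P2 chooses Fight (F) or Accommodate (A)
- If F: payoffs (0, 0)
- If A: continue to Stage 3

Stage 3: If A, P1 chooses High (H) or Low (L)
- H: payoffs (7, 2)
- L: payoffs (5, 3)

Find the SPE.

SPE: (E, A, H); Outcome (7, 2)

Work:
Stage 3: P1 chooses H (7 vs 5)
Stage 2: P2: F->0, A->2 (anticipating H). Choose A
Stage 1: P1: O->3, E->7 (anticipating A, H). Choose E
SPE path: E -> A -> H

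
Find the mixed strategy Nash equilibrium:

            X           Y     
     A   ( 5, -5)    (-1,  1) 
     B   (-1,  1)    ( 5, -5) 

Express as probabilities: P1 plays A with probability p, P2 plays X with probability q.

p = 0.5, q = 0.5

Work:
Find probabilities that make opponent indifferent:
P2 chooses q to make P1 indifferent between A and B
P1 chooses p to make P2 indifferent between X and Y
Mixed NE: P1 plays (A: 0.5, B: 0.5), P2 plays (X: 0.5, Y: 0.5)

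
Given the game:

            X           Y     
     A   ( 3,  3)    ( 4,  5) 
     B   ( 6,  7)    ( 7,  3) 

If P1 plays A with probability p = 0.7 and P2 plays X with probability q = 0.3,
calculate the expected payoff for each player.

E[P1] = 4.6, E[P2] = 4.34

Work:
E[P1] = p·q·π₁(A,X) + p·(1-q)·π₁(A,Y) + (1-p)·q·π₁(B,X) + (1-p)·(1-q)·π₁(B,Y)
= 0.7·0.3·3 + 0.7·0.7·4 + 0.3·0.3·6 + 0.3·0.7·7
= 4.6

E[P2] = 4.34 (similar calculation)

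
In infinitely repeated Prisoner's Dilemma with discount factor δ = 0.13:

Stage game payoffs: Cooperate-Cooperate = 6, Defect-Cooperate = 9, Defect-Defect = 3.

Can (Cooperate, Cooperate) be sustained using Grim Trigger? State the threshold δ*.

δ* = 0.5; since δ = 0.13 < 0.5, cooperation cannot be sustained

Work:
For Grim Trigger:
Cooperate forever: 6/(1-δ)
Defect then punished: 9 + 3·δ/(1-δ)
Need: 6/(1-δ) ≥ 9 + 3·δ/(1-δ)
Solving: δ ≥ (T-R)/(T-P) = (9-6)/(9-3) = 0.5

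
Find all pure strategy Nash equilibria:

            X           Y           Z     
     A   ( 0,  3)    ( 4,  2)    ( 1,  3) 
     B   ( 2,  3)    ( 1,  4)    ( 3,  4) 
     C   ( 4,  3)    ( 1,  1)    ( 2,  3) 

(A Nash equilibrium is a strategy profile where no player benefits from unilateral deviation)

Nash equilibrium: (B, Z), (C, X)

Work:
Best responses:
  P1 vs X: payoffs [0, 2, 4] → best response C (payoff 4)
  P1 vs Y: payoffs [4, 1, 1] → best response A (payoff 4)
  P1 vs Z: payoffs [1, 3, 2] → best response B (payoff 3)
  P2 vs A: payoffs [3, 2, 3] → best response X/Z (payoff 3)
  P2 vs B: payoffs [3, 4, 4] → best response Y/Z (payoff 4)
  P2 vs C: payoffs [3, 1, 3] → best response X/Z (payoff 3)
Mutual best responses: (B,Z), (C,X) → Nash equilibria.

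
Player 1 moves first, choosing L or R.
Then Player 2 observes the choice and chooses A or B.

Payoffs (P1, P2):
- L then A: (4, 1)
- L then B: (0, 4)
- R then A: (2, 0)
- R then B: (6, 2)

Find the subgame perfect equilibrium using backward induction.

P1 plays R, P2 plays B after L and B after R; Payoff (6, 2)

Work:
Backward induction:
After L: P2 chooses B → P1 gets 0
After R: P2 chooses B → P1 gets 6
P1 chooses R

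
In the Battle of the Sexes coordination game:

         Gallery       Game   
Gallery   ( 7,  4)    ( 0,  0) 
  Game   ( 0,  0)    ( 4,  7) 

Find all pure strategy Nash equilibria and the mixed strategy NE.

Pure NE: (Gallery, Gallery) and (Game, Game); Mixed NE: p = 0.6364, q = 0.3636

Work:
Check pure NE:
(Gallery, Gallery): (7, 4) - no unilateral deviation beneficial
(Game, Game): (4, 7) - no unilateral deviation beneficial
Mixed NE: P1 plays Gallery with p = 0.6364, P2 plays Gallery with q = 0.3636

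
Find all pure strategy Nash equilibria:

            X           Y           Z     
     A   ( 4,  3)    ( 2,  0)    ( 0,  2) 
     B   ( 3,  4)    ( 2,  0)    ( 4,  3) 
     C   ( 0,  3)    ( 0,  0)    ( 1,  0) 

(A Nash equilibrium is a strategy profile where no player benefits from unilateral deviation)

Nash equilibrium: (A, X)

Work:
Best responses:
  P1 vs X: payoffs [4, 3, 0] → best response A (payoff 4)
  P1 vs Y: payoffs [2, 2, 0] → best response A/B (payoff 2)
  P1 vs Z: payoffs [0, 4, 1] → best response B (payoff 4)
  P2 vs A: payoffs [3, 0, 2] → best response X (payoff 3)
  P2 vs B: payoffs [4, 0, 3] → best response X (payoff 4)
  P2 vs C: payoffs [3, 0, 0] → best response X (payoff 3)
Mutual best responses: (A,X) → Nash equilibria.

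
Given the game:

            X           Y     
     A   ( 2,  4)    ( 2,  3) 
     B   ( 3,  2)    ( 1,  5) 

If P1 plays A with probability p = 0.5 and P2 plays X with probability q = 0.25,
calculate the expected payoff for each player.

E[P1] = 1.75, E[P2] = 3.75

Work:
E[P1] = p·q·π₁(A,X) + p·(1-q)·π₁(A,Y) + (1-p)·q·π₁(B,X) + (1-p)·(1-q)·π₁(B,Y)
= 0.5·0.25·2 + 0.5·0.75·2 + 0.5·0.25·3 + 0.5·0.75·1
= 1.75

E[P2] = 3.75 (similar calculation)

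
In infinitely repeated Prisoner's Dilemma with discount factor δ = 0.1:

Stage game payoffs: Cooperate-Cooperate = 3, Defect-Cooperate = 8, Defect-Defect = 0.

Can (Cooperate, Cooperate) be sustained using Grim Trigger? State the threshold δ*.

δ* = 0.625; since δ = 0.1 < 0.625, cooperation cannot be sustained

Work:
For Grim Trigger:
Cooperate forever: 3/(1-δ)
Defect then punished: 8 + 0·δ/(1-δ)
Need: 3/(1-δ) ≥ 8 + 0·δ/(1-δ)
Solving: δ ≥ (T-R)/(T-P) = (8-3)/(8-0) = 0.625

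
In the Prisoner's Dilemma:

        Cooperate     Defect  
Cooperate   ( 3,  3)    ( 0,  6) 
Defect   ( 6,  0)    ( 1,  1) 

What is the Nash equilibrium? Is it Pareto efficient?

(Defect, Defect) is NE; not Pareto efficient

Work:
Defect dominates Cooperate for both players:
If P2 cooperates: Defect (6) > Cooperate (3)
If P2 defects: Defect (1) > Cooperate (0)
NE: (Defect, Defect) with payoff (1, 1)
But (Cooperate, Cooperate) = (3, 3) Pareto dominates (1, 1)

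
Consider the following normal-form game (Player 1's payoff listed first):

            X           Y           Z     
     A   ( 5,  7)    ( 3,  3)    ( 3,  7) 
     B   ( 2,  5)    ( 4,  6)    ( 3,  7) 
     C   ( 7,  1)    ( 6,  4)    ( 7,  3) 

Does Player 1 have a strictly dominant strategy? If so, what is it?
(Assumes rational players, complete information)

Yes, Player 1's strictly dominant strategy is C

Work:
A strategy strictly dominates another if it gives a strictly higher payoff against every opponent action. Compare each pair of P1's strategies column-by-column:
  A vs B: [5 vs 2, 3 vs 4, 3 vs 3] → A does not strictly dominate B (column Y: 3 ≤ 4)
  A vs C: [5 vs 7, 3 vs 6, 3 vs 7] → A does not strictly dominate C (column X: 5 ≤ 7)
  B vs A: [2 vs 5, 4 vs 3, 3 vs 3] → B does not strictly dominate A (column X: 2 ≤ 5)
  B vs C: [2 vs 7, 4 vs 6, 3 vs 7] → B does not strictly dominate C (column X: 2 ≤ 7)
  C vs A: [7 vs 5, 6 vs 3, 7 vs 3] → C strictly dominates A
  C vs B: [7 vs 2, 6 vs 4, 7 vs 3] → C strictly dominates B
C strictly dominates every other strategy → strictly dominant.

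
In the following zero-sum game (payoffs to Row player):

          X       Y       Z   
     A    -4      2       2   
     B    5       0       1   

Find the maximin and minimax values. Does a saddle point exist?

Maximin = 0, Minimax = 2, Saddle: False

Work:
Row minimums: [-4, 0] → maximin = 0
Column maximums: [5, 2, 2] → minimax = 2
No saddle point (maximin ≠ minimax). Mixed strategy needed.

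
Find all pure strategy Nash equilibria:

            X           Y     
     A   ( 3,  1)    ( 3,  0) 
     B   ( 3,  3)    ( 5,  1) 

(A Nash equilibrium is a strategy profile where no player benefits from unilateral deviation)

Nash equilibrium: (A, X), (B, X)

Work:
Best responses:
  P1 vs X: payoffs [3, 3] → best response A/B (payoff 3)
  P1 vs Y: payoffs [3, 5] → best response B (payoff 5)
  P2 vs A: payoffs [1, 0] → best response X (payoff 1)
  P2 vs B: payoffs [3, 1] → best response X (payoff 3)
Mutual best responses: (A,X), (B,X) → Nash equilibria.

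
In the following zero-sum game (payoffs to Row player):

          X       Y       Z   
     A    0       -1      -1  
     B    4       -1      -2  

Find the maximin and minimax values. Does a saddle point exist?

Maximin = -1, Minimax = -1, Saddle: True

Work:
Row minimums: [-1, -2] → maximin = -1
Column maximums: [4, -1, -1] → minimax = -1
Saddle point exists! Game value = -1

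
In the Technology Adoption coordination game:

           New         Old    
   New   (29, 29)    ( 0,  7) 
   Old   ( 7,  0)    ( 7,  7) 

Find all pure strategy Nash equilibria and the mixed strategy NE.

Pure NE: (New, New) and (Old, Old); Mixed NE: p = 0.2414, q = 0.2414

Work:
Check pure NE:
(New, New): (29, 29) - no unilateral deviation beneficial
(Old, Old): (7, 7) - no unilateral deviation beneficial
Mixed NE: P1 plays New with p = 0.2414, P2 plays New with q = 0.2414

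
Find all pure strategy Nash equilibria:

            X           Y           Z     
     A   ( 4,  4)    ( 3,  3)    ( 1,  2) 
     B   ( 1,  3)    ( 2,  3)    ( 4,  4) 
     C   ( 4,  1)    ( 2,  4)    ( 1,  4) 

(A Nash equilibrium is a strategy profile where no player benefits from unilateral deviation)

Nash equilibrium: (A, X), (B, Z)

Work:
Best responses:
  P1 vs X: payoffs [4, 1, 4] → best response A/C (payoff 4)
  P1 vs Y: payoffs [3, 2, 2] → best response A (payoff 3)
  P1 vs Z: payoffs [1, 4, 1] → best response B (payoff 4)
  P2 vs A: payoffs [4, 3, 2] → best response X (payoff 4)
  P2 vs B: payoffs [3, 3, 4] → best response Z (payoff 4)
  P2 vs C: payoffs [1, 4, 4] → best response Y/Z (payoff 4)
Mutual best responses: (A,X), (B,Z) → Nash equilibria.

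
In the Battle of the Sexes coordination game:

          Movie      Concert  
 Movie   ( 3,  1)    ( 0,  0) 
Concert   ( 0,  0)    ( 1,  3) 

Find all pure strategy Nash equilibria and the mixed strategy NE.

Pure NE: (Movie, Movie) and (Concert, Concert); Mixed NE: p = 0.75, q = 0.25

Work:
Check pure NE:
(Movie, Movie): (3, 1) - no unilateral deviation beneficial
(Concert, Concert): (1, 3) - no unilateral deviation beneficial
Mixed NE: P1 plays Movie with p = 0.75, P2 plays Movie with q = 0.25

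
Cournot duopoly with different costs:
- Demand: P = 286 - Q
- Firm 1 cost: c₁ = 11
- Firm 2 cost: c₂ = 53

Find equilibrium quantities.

q₁* = 105.67, q₂* = 63.67

Work:
Reaction: q₁ = (286 - 11 - q₂)/2
Reaction: q₂ = (286 - 53 - q₁)/2
Solve simultaneously:
q₁* = (286 - 2×11 + 53)/3 = 105.67
q₂* = (286 - 2×53 + 11)/3 = 63.67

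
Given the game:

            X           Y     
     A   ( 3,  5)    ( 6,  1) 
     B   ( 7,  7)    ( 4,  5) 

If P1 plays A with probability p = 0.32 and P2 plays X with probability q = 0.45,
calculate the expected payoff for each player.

E[P1] = 5.126, E[P2] = 4.908

Work:
E[P1] = p·q·π₁(A,X) + p·(1-q)·π₁(A,Y) + (1-p)·q·π₁(B,X) + (1-p)·(1-q)·π₁(B,Y)
= 0.32·0.45·3 + 0.32·0.55·6 + 0.68·0.45·7 + 0.68·0.55·4
= 5.126

E[P2] = 4.908 (similar calculation)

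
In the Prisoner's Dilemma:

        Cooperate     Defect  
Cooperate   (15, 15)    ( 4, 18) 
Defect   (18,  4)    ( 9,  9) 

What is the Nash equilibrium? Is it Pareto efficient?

(Defect, Defect) is NE; not Pareto efficient

Work:
Defect dominates Cooperate for both players:
If P2 cooperates: Defect (18) > Cooperate (15)
If P2 defects: Defect (9) > Cooperate (4)
NE: (Defect, Defect) with payoff (9, 9)
But (Cooperate, Cooperate) = (15, 15) Pareto dominates (9, 9)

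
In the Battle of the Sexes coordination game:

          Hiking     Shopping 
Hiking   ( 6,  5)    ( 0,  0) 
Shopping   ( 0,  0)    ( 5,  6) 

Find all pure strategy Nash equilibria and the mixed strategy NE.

Pure NE: (Hiking, Hiking) and (Shopping, Shopping); Mixed NE: p = 0.5455, q = 0.4545

Work:
Check pure NE:
(Hiking, Hiking): (6, 5) - no unilateral deviation beneficial
(Shopping, Shopping): (5, 6) - no unilateral deviation beneficial
Mixed NE: P1 plays Hiking with p = 0.5455, P2 plays Hiking with q = 0.4545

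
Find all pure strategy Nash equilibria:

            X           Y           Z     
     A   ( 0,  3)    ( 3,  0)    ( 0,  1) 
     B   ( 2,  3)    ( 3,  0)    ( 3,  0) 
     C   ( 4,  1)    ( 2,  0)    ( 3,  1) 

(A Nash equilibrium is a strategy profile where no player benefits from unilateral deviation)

Nash equilibrium: (C, X), (C, Z)

Work:
Best responses:
  P1 vs X: payoffs [0, 2, 4] → best response C (payoff 4)
  P1 vs Y: payoffs [3, 3, 2] → best response A/B (payoff 3)
  P1 vs Z: payoffs [0, 3, 3] → best response B/C (payoff 3)
  P2 vs A: payoffs [3, 0, 1] → best response X (payoff 3)
  P2 vs B: payoffs [3, 0, 0] → best response X (payoff 3)
  P2 vs C: payoffs [1, 0, 1] → best response X/Z (payoff 1)
Mutual best responses: (C,X), (C,Z) → Nash equilibria.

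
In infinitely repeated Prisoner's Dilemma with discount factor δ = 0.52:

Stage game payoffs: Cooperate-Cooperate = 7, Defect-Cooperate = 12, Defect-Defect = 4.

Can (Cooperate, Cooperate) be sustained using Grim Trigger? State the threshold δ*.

δ* = 0.625; since δ = 0.52 < 0.625, cooperation cannot be sustained

Work:
For Grim Trigger:
Cooperate forever: 7/(1-δ)
Defect then punished: 12 + 4·δ/(1-δ)
Need: 7/(1-δ) ≥ 12 + 4·δ/(1-δ)
Solving: δ ≥ (T-R)/(T-P) = (12-7)/(12-4) = 0.625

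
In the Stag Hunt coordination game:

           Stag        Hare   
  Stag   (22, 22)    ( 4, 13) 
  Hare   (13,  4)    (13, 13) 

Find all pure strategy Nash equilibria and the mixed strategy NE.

Pure NE: (Stag, Stag) and (Hare, Hare); Mixed NE: p = 0.5, q = 0.5

Work:
Check pure NE:
(Stag, Stag): (22, 22) - no unilateral deviation beneficial
(Hare, Hare): (13, 13) - no unilateral deviation beneficial
Mixed NE: P1 plays Stag with p = 0.5, P2 plays Stag with q = 0.5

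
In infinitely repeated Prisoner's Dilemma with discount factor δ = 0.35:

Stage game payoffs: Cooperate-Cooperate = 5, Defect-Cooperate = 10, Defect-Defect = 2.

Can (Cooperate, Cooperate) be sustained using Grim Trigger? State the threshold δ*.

δ* = 0.625; since δ = 0.35 < 0.625, cooperation cannot be sustained

Work:
For Grim Trigger:
Cooperate forever: 5/(1-δ)
Defect then punished: 10 + 2·δ/(1-δ)
Need: 5/(1-δ) ≥ 10 + 2·δ/(1-δ)
Solving: δ ≥ (T-R)/(T-P) = (10-5)/(10-2) = 0.625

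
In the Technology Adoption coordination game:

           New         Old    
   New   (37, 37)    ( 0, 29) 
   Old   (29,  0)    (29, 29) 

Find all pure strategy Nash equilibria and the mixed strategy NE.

Pure NE: (New, New) and (Old, Old); Mixed NE: p = 0.7838, q = 0.7838

Work:
Check pure NE:
(New, New): (37, 37) - no unilateral deviation beneficial
(Old, Old): (29, 29) - no unilateral deviation beneficial
Mixed NE: P1 plays New with p = 0.7838, P2 plays New with q = 0.7838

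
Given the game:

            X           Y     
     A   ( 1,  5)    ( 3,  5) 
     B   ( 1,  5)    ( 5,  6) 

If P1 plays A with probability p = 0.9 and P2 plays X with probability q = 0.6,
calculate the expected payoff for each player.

E[P1] = 1.88, E[P2] = 5.04

Work:
E[P1] = p·q·π₁(A,X) + p·(1-q)·π₁(A,Y) + (1-p)·q·π₁(B,X) + (1-p)·(1-q)·π₁(B,Y)
= 0.9·0.6·1 + 0.9·0.4·3 + 0.1·0.6·1 + 0.1·0.4·5
= 1.88

E[P2] = 5.04 (similar calculation)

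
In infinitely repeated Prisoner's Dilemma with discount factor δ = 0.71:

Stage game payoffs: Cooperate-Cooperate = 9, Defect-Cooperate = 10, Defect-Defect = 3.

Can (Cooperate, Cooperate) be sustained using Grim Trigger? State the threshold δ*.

δ* = 0.1429; since δ = 0.71 ≥ 0.1429, cooperation can be sustained

Work:
For Grim Trigger:
Cooperate forever: 9/(1-δ)
Defect then punished: 10 + 3·δ/(1-δ)
Need: 9/(1-δ) ≥ 10 + 3·δ/(1-δ)
Solving: δ ≥ (T-R)/(T-P) = (10-9)/(10-3) = 0.1429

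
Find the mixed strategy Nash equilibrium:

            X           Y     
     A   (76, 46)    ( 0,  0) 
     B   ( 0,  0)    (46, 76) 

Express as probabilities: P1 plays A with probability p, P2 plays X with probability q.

p = 0.623, q = 0.377

Work:
Find probabilities that make opponent indifferent:
P2 chooses q to make P1 indifferent between A and B
P1 chooses p to make P2 indifferent between X and Y
Mixed NE: P1 plays (A: 0.623, B: 0.377), P2 plays (X: 0.377, Y: 0.623)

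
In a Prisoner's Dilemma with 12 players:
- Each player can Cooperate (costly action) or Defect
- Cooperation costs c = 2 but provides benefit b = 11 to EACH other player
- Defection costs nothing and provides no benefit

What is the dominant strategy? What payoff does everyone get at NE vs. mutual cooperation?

Dominant: Defect; NE payoff = 0; Coop payoff = 119

Work:
Defect dominates (saves cost c = 2, benefit to others is external)
NE: All defect → everyone gets 0
If all cooperate: each receives (11)×11 - 2 = 119
Social dilemma: 119 > 0 but NE gives 0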